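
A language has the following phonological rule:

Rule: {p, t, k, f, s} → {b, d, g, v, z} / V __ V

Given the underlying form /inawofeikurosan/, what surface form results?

/f/ is a voiceless obstruent between vowels /o/ and /e/, so it voices to [v].
/k/ is a voiceless obstruent between vowels /i/ and /u/, so it voices to [g].
/s/ is a voiceless obstruent between vowels /o/ and /a/, so it voices to [z].
Surface form: [inawoveigurozan].

inawoveigurozan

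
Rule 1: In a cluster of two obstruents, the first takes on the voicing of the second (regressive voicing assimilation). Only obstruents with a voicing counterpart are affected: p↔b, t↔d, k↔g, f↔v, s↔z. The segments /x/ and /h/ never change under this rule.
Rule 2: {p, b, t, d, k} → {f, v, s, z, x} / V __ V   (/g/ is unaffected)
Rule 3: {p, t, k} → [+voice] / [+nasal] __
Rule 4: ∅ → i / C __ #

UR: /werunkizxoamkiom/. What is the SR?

Rule 1 (regressive voicing assimilation): /z/ precedes the voiceless obstruent /x/, so it devoices to [s] by assimilation. /werunkizxoamkiom/ → werunkisxoamkiom.
Rule 2 (intervocalic spirantization): no segment meets the environment; /werunkisxoamkiom/ is unchanged.
Rule 3 (post-nasal voicing): /k/ is a voiceless stop immediately after the nasal /n/, so it voices to [g]. /k/ is a voiceless stop immediately after the nasal /m/, so it voices to [g]. /werunkisxoamkiom/ → werungisxoamgiom.
Rule 4 (final i-epenthesis): the form ends in the consonant /m/, so [i] is inserted word-finally. /werungisxoamgiom/ → werungisxoamgiomi.

werungisxoamgiomi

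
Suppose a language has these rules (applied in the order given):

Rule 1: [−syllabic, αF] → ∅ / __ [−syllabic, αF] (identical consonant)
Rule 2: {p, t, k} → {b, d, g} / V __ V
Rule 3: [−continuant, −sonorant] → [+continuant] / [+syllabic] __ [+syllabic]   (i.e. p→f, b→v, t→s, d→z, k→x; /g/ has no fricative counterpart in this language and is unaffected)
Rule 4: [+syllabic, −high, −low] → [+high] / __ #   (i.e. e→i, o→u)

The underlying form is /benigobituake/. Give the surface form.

benigovizuagi

Rule 1 (degemination): no segment meets the environment; /benigobituake/ is unchanged.
Rule 2 (intervocalic voicing): /t/ is a voiceless stop between vowels /i/ and /u/, so it voices to [d]. /k/ is a voiceless stop between vowels /a/ and /e/, so it voices to [g]. /benigobituake/ → benigobiduage.
Rule 3 (intervocalic spirantization): /b/ is a stop between vowels /o/ and /i/, so it spirantizes to the fricative [v]. /d/ is a stop between vowels /i/ and /u/, so it spirantizes to the fricative [z]. /benigobiduage/ → benigovizuage.
Rule 4 (final vowel raising): /e/ is a mid vowel in word-final position, so it raises to [i]. /benigovizuage/ → benigovizuagi.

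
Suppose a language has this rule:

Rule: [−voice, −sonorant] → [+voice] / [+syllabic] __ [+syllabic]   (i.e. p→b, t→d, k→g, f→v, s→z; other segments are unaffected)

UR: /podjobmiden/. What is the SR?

podjobmiden

No segment of /podjobmiden/ meets the structural description of the rule, so the form surfaces unchanged.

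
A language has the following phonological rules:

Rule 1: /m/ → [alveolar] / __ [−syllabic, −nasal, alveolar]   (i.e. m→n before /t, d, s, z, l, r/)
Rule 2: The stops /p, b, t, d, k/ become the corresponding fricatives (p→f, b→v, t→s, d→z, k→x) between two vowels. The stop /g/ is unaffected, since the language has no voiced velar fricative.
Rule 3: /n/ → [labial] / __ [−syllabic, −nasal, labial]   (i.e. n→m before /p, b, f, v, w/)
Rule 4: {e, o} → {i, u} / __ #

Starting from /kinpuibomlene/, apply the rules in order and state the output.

kimpuivonleni

Rule 1 (nasal place assimilation): /m/ precedes the alveolar consonant /l/, so it assimilates in place to [n]. /kinpuibomlene/ → kinpuibonlene.
Rule 2 (intervocalic spirantization): /b/ is a stop between vowels /i/ and /o/, so it spirantizes to the fricative [v]. /kinpuibonlene/ → kinpuivonlene.
Rule 3 (nasal place assimilation): /n/ precedes the labial consonant /p/, so it assimilates in place to [m]. /kinpuivonlene/ → kimpuivonlene.
Rule 4 (final vowel raising): /e/ is a mid vowel in word-final position, so it raises to [i]. /kimpuivonlene/ → kimpuivonleni.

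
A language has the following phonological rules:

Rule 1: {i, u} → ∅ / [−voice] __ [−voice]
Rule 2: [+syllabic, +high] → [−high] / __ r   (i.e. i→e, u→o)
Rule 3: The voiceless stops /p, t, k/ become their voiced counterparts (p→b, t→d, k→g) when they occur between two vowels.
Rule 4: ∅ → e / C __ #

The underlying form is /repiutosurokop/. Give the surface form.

rebiudosorogope

Rule 1 (high vowel syncope): no segment meets the environment; /repiutosurokop/ is unchanged.
Rule 2 (pre-rhotic lowering): /u/ is a high vowel immediately before /r/, so it lowers to [o]. /repiutosurokop/ → repiutosorokop.
Rule 3 (intervocalic voicing): /p/ is a voiceless stop between vowels /e/ and /i/, so it voices to [b]. /t/ is a voiceless stop between vowels /u/ and /o/, so it voices to [d]. /k/ is a voiceless stop between vowels /o/ and /o/, so it voices to [g]. /repiutosorokop/ → rebiudosorogop.
Rule 4 (final e-epenthesis): the form ends in the consonant /p/, so [e] is inserted word-finally. /rebiudosorogop/ → rebiudosorogope.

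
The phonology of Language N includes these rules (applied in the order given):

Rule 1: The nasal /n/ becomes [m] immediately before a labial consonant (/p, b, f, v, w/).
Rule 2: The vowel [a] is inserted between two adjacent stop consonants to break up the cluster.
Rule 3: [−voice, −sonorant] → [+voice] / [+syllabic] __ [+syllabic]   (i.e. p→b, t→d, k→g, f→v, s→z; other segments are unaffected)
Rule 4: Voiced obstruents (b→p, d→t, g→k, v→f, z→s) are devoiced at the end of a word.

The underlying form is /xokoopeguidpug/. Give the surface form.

Rule 1 (nasal place assimilation): no segment meets the environment; /xokoopeguidpug/ is unchanged.
Rule 2 (stop-cluster a-epenthesis): /d/ and /p/ form a stop–stop cluster, so [a] is inserted between them. /xokoopeguidpug/ → xokoopeguidapug.
Rule 3 (intervocalic voicing): /k/ is a voiceless obstruent between vowels /o/ and /o/, so it voices to [g]. /p/ is a voiceless obstruent between vowels /o/ and /e/, so it voices to [b]. /p/ is a voiceless obstruent between vowels /a/ and /u/, so it voices to [b]. /xokoopeguidapug/ → xogoobeguidabug.
Rule 4 (final devoicing): /g/ is a voiced obstruent in word-final position, so it devoices to [k]. /xogoobeguidabug/ → xogoobeguidabuk.

xogoobeguidabuk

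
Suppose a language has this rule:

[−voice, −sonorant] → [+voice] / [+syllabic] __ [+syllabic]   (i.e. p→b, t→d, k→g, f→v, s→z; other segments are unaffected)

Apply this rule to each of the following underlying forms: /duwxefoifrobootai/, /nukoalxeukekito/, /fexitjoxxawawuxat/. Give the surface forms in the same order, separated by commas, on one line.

/duwxefoifrobootai/: /f/ is a voiceless obstruent between vowels /e/ and /o/, so it voices to [v]. /t/ is a voiceless obstruent between vowels /o/ and /a/, so it voices to [d]. → [duwxevoifroboodai].
/nukoalxeukekito/: /k/ is a voiceless obstruent between vowels /u/ and /o/, so it voices to [g]. /k/ is a voiceless obstruent between vowels /u/ and /e/, so it voices to [g]. /k/ is a voiceless obstruent between vowels /e/ and /i/, so it voices to [g]. /t/ is a voiceless obstruent between vowels /i/ and /o/, so it voices to [d]. → [nugoalxeugegido].
/fexitjoxxawawuxat/: the rule's environment is not met; surfaces unchanged as [fexitjoxxawawuxat].

duwxevoifroboodai, nugoalxeugegido, fexitjoxxawawuxat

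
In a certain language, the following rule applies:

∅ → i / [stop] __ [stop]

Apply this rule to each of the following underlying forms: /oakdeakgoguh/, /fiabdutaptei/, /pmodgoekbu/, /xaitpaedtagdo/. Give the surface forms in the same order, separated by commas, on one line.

/oakdeakgoguh/: /k/ and /d/ form a stop–stop cluster, so [i] is inserted between them. /k/ and /g/ form a stop–stop cluster, so [i] is inserted between them. → [oakideakigoguh].
/fiabdutaptei/: /b/ and /d/ form a stop–stop cluster, so [i] is inserted between them. /p/ and /t/ form a stop–stop cluster, so [i] is inserted between them. → [fiabidutapitei].
/pmodgoekbu/: /d/ and /g/ form a stop–stop cluster, so [i] is inserted between them. /k/ and /b/ form a stop–stop cluster, so [i] is inserted between them. → [pmodigoekibu].
/xaitpaedtagdo/: /t/ and /p/ form a stop–stop cluster, so [i] is inserted between them. /d/ and /t/ form a stop–stop cluster, so [i] is inserted between them. /g/ and /d/ form a stop–stop cluster, so [i] is inserted between them. → [xaitipaeditagido].

oakideakigoguh, fiabidutapitei, pmodigoekibu, xaitipaeditagido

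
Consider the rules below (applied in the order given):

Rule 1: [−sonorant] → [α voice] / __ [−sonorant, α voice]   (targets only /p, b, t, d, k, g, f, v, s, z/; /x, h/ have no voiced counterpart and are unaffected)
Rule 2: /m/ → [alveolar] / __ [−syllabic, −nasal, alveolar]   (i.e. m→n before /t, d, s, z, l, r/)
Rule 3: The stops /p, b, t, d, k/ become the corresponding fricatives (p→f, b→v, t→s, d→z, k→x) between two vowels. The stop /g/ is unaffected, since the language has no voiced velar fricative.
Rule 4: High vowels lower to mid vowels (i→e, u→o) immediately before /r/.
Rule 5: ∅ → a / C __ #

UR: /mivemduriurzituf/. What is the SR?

Rule 1 (regressive voicing assimilation): no segment meets the environment; /mivemduriurzituf/ is unchanged.
Rule 2 (nasal place assimilation): /m/ precedes the alveolar consonant /d/, so it assimilates in place to [n]. /mivemduriurzituf/ → mivenduriurzituf.
Rule 3 (intervocalic spirantization): /t/ is a stop between vowels /i/ and /u/, so it spirantizes to the fricative [s]. /mivenduriurzituf/ → mivenduriurzisuf.
Rule 4 (pre-rhotic lowering): /u/ is a high vowel immediately before /r/, so it lowers to [o]. /u/ is a high vowel immediately before /r/, so it lowers to [o]. /mivenduriurzisuf/ → mivendoriorzisuf.
Rule 5 (final a-epenthesis): the form ends in the consonant /f/, so [a] is inserted word-finally. /mivendoriorzisuf/ → mivendoriorzisufa.

mivendoriorzisufa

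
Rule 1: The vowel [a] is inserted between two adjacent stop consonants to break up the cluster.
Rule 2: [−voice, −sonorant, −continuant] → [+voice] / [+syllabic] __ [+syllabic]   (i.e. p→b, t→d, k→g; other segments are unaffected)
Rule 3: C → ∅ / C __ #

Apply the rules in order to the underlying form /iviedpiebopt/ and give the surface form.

Rule 1 (stop-cluster a-epenthesis): /d/ and /p/ form a stop–stop cluster, so [a] is inserted between them. /p/ and /t/ form a stop–stop cluster, so [a] is inserted between them. /iviedpiebopt/ → iviedapiebopat.
Rule 2 (intervocalic voicing): /p/ is a voiceless stop between vowels /a/ and /i/, so it voices to [b]. /p/ is a voiceless stop between vowels /o/ and /a/, so it voices to [b]. /iviedapiebopat/ → iviedabiebobat.
Rule 3 (final cluster simplification): no segment meets the environment; /iviedabiebobat/ is unchanged.

iviedabiebobat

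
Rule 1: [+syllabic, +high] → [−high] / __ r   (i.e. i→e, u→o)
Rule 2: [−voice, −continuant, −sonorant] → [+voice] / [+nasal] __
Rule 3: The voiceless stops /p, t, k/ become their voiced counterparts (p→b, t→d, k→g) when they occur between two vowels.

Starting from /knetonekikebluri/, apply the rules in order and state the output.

Rule 1 (pre-rhotic lowering): /u/ is a high vowel immediately before /r/, so it lowers to [o]. /knetonekikebluri/ → knetonekikeblori.
Rule 2 (post-nasal voicing): no segment meets the environment; /knetonekikeblori/ is unchanged.
Rule 3 (intervocalic voicing): /t/ is a voiceless stop between vowels /e/ and /o/, so it voices to [d]. /k/ is a voiceless stop between vowels /e/ and /i/, so it voices to [g]. /k/ is a voiceless stop between vowels /i/ and /e/, so it voices to [g]. /knetonekikeblori/ → knedonegigeblori.

knedonegigeblori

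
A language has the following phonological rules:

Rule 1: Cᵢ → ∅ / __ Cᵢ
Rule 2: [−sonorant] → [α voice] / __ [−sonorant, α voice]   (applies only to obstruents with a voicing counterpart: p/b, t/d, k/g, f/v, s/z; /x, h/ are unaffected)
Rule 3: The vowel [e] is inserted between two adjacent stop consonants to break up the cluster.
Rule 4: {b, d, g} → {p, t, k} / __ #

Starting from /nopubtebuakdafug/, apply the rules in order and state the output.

Rule 1 (degemination): no segment meets the environment; /nopubtebuakdafug/ is unchanged.
Rule 2 (regressive voicing assimilation): /b/ precedes the voiceless obstruent /t/, so it devoices to [p] by assimilation. /k/ precedes the voiced obstruent /d/, so it voices to [g] by assimilation. /nopubtebuakdafug/ → nopuptebuagdafug.
Rule 3 (stop-cluster e-epenthesis): /p/ and /t/ form a stop–stop cluster, so [e] is inserted between them. /g/ and /d/ form a stop–stop cluster, so [e] is inserted between them. /nopuptebuagdafug/ → nopupetebuagedafug.
Rule 4 (final devoicing): /g/ is a voiced stop in word-final position, so it devoices to [k]. /nopupetebuagedafug/ → nopupetebuagedafuk.

nopupetebuagedafuk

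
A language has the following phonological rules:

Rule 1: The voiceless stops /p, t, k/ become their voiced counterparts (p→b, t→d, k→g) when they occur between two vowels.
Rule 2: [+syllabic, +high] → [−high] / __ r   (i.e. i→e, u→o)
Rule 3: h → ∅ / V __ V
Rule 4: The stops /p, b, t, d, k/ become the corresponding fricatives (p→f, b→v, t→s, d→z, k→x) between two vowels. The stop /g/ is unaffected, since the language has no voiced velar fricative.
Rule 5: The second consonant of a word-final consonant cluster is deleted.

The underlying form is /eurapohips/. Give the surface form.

eoravoip

Rule 1 (intervocalic voicing): /p/ is a voiceless stop between vowels /a/ and /o/, so it voices to [b]. /eurapohips/ → eurabohips.
Rule 2 (pre-rhotic lowering): /u/ is a high vowel immediately before /r/, so it lowers to [o]. /eurabohips/ → eorabohips.
Rule 3 (intervocalic h-deletion): /h/ occurs between vowels /o/ and /i/, so it deletes. /eorabohips/ → eoraboips.
Rule 4 (intervocalic spirantization): /b/ is a stop between vowels /a/ and /o/, so it spirantizes to the fricative [v]. /eoraboips/ → eoravoips.
Rule 5 (final cluster simplification): /s/ is the second consonant of a word-final cluster /ps/, so it deletes. /eoravoips/ → eoravoip.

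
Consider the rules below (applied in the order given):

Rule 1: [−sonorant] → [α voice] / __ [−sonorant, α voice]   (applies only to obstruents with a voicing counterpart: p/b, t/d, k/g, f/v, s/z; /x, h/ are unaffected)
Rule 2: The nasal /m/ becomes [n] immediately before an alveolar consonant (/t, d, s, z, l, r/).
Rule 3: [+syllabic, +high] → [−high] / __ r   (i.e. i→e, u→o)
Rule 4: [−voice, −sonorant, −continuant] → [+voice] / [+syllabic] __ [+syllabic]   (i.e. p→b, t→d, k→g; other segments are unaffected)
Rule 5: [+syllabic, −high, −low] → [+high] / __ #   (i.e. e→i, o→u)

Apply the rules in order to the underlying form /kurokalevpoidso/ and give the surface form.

korogalefpoitsu

Rule 1 (regressive voicing assimilation): /v/ precedes the voiceless obstruent /p/, so it devoices to [f] by assimilation. /d/ precedes the voiceless obstruent /s/, so it devoices to [t] by assimilation. /kurokalevpoidso/ → kurokalefpoitso.
Rule 2 (nasal place assimilation): no segment meets the environment; /kurokalefpoitso/ is unchanged.
Rule 3 (pre-rhotic lowering): /u/ is a high vowel immediately before /r/, so it lowers to [o]. /kurokalefpoitso/ → korokalefpoitso.
Rule 4 (intervocalic voicing): /k/ is a voiceless stop between vowels /o/ and /a/, so it voices to [g]. /korokalefpoitso/ → korogalefpoitso.
Rule 5 (final vowel raising): /o/ is a mid vowel in word-final position, so it raises to [u]. /korogalefpoitso/ → korogalefpoitsu.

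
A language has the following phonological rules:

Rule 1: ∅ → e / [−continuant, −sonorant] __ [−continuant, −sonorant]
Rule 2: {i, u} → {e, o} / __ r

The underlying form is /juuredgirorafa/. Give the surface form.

juoredegerorafa

Rule 1 (stop-cluster e-epenthesis): /d/ and /g/ form a stop–stop cluster, so [e] is inserted between them. /juuredgirorafa/ → juuredegirorafa.
Rule 2 (pre-rhotic lowering): /u/ is a high vowel immediately before /r/, so it lowers to [o]. /i/ is a high vowel immediately before /r/, so it lowers to [e]. /juuredegirorafa/ → juoredegerorafa.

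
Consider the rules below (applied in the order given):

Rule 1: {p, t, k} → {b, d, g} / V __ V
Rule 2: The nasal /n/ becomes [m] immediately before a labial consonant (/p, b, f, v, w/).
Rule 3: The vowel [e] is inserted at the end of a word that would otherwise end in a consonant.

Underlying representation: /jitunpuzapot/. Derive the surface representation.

Rule 1 (intervocalic voicing): /t/ is a voiceless stop between vowels /i/ and /u/, so it voices to [d]. /p/ is a voiceless stop between vowels /a/ and /o/, so it voices to [b]. /jitunpuzapot/ → jidunpuzabot.
Rule 2 (nasal place assimilation): /n/ precedes the labial consonant /p/, so it assimilates in place to [m]. /jidunpuzabot/ → jidumpuzabot.
Rule 3 (final e-epenthesis): the form ends in the consonant /t/, so [e] is inserted word-finally. /jidumpuzabot/ → jidumpuzabote.

jidumpuzabote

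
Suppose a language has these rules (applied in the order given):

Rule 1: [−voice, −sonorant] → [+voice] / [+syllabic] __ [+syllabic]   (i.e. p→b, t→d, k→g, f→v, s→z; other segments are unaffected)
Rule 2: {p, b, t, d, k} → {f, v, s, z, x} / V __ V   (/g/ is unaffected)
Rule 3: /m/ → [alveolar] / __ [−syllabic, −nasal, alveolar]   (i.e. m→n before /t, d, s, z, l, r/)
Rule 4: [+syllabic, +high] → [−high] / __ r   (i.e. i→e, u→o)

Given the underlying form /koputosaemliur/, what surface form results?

kovuzozaenlior

Rule 1 (intervocalic voicing): /p/ is a voiceless obstruent between vowels /o/ and /u/, so it voices to [b]. /t/ is a voiceless obstruent between vowels /u/ and /o/, so it voices to [d]. /s/ is a voiceless obstruent between vowels /o/ and /a/, so it voices to [z]. /koputosaemliur/ → kobudozaemliur.
Rule 2 (intervocalic spirantization): /b/ is a stop between vowels /o/ and /u/, so it spirantizes to the fricative [v]. /d/ is a stop between vowels /u/ and /o/, so it spirantizes to the fricative [z]. /kobudozaemliur/ → kovuzozaemliur.
Rule 3 (nasal place assimilation): /m/ precedes the alveolar consonant /l/, so it assimilates in place to [n]. /kovuzozaemliur/ → kovuzozaenliur.
Rule 4 (pre-rhotic lowering): /u/ is a high vowel immediately before /r/, so it lowers to [o]. /kovuzozaenliur/ → kovuzozaenlior.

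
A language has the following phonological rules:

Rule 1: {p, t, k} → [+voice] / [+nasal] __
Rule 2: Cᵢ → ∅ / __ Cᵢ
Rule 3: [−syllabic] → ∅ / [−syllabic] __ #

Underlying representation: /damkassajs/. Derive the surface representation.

damgasaj

Rule 1 (post-nasal voicing): /k/ is a voiceless stop immediately after the nasal /m/, so it voices to [g]. /damkassajs/ → damgassajs.
Rule 2 (degemination): /ss/ is a geminate; the first /s/ deletes. /damgassajs/ → damgasajs.
Rule 3 (final cluster simplification): /s/ is the second consonant of a word-final cluster /js/, so it deletes. /damgasajs/ → damgasaj.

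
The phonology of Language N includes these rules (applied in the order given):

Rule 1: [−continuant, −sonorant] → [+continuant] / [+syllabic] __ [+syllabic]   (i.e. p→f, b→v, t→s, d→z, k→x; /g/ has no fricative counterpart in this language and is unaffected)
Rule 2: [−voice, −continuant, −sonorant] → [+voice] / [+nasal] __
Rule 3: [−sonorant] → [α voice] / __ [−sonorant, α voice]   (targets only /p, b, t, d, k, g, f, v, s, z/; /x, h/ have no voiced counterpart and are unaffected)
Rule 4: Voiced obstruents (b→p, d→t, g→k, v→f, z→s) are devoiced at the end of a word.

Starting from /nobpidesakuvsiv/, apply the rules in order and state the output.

Rule 1 (intervocalic spirantization): /d/ is a stop between vowels /i/ and /e/, so it spirantizes to the fricative [z]. /k/ is a stop between vowels /a/ and /u/, so it spirantizes to the fricative [x]. /nobpidesakuvsiv/ → nobpizesaxuvsiv.
Rule 2 (post-nasal voicing): no segment meets the environment; /nobpizesaxuvsiv/ is unchanged.
Rule 3 (regressive voicing assimilation): /b/ precedes the voiceless obstruent /p/, so it devoices to [p] by assimilation. /v/ precedes the voiceless obstruent /s/, so it devoices to [f] by assimilation. /nobpizesaxuvsiv/ → noppizesaxufsiv.
Rule 4 (final devoicing): /v/ is a voiced obstruent in word-final position, so it devoices to [f]. /noppizesaxufsiv/ → noppizesaxufsif.

noppizesaxufsif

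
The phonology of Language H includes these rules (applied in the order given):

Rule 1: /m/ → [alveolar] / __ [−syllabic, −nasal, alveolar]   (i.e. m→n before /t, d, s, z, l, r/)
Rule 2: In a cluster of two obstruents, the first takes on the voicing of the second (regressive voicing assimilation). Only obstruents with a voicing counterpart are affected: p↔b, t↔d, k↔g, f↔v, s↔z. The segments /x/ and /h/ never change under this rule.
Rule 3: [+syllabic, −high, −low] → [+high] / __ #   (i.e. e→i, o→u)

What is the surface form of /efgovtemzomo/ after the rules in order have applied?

evgoftenzomu

Rule 1 (nasal place assimilation): /m/ precedes the alveolar consonant /z/, so it assimilates in place to [n]. /efgovtemzomo/ → efgovtenzomo.
Rule 2 (regressive voicing assimilation): /f/ precedes the voiced obstruent /g/, so it voices to [v] by assimilation. /v/ precedes the voiceless obstruent /t/, so it devoices to [f] by assimilation. /efgovtenzomo/ → evgoftenzomo.
Rule 3 (final vowel raising): /o/ is a mid vowel in word-final position, so it raises to [u]. /evgoftenzomo/ → evgoftenzomu.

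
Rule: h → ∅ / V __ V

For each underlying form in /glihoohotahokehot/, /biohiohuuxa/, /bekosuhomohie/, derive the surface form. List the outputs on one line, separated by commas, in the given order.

glioootaokeot, bioiouuxa, bekosuomoie

/glihoohotahokehot/: /h/ occurs between vowels /i/ and /o/, so it deletes. /h/ occurs between vowels /o/ and /o/, so it deletes. /h/ occurs between vowels /a/ and /o/, so it deletes. /h/ occurs between vowels /e/ and /o/, so it deletes. → [glioootaokeot].
/biohiohuuxa/: /h/ occurs between vowels /o/ and /i/, so it deletes. /h/ occurs between vowels /o/ and /u/, so it deletes. → [bioiouuxa].
/bekosuhomohie/: /h/ occurs between vowels /u/ and /o/, so it deletes. /h/ occurs between vowels /o/ and /i/, so it deletes. → [bekosuomoie].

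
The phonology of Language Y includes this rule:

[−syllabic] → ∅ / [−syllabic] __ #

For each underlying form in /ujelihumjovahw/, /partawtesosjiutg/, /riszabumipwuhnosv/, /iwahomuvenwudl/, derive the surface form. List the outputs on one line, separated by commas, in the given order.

/ujelihumjovahw/: /w/ is the second consonant of a word-final cluster /hw/, so it deletes. → [ujelihumjovah].
/partawtesosjiutg/: /g/ is the second consonant of a word-final cluster /tg/, so it deletes. → [partawtesosjiut].
/riszabumipwuhnosv/: /v/ is the second consonant of a word-final cluster /sv/, so it deletes. → [riszabumipwuhnos].
/iwahomuvenwudl/: /l/ is the second consonant of a word-final cluster /dl/, so it deletes. → [iwahomuvenwud].

ujelihumjovah, partawtesosjiut, riszabumipwuhnos, iwahomuvenwud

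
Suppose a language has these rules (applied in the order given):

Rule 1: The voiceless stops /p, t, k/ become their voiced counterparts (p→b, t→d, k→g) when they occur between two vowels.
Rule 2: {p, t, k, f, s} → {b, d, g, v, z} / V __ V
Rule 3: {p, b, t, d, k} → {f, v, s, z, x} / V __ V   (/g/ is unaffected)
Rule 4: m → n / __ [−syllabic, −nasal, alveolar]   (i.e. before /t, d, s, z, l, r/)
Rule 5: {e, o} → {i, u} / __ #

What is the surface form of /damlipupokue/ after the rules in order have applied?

Rule 1 (intervocalic voicing): /p/ is a voiceless stop between vowels /i/ and /u/, so it voices to [b]. /p/ is a voiceless stop between vowels /u/ and /o/, so it voices to [b]. /k/ is a voiceless stop between vowels /o/ and /u/, so it voices to [g]. /damlipupokue/ → damlibubogue.
Rule 2 (intervocalic voicing): no segment meets the environment; /damlibubogue/ is unchanged.
Rule 3 (intervocalic spirantization): /b/ is a stop between vowels /i/ and /u/, so it spirantizes to the fricative [v]. /b/ is a stop between vowels /u/ and /o/, so it spirantizes to the fricative [v]. /damlibubogue/ → damlivuvogue.
Rule 4 (nasal place assimilation): /m/ precedes the alveolar consonant /l/, so it assimilates in place to [n]. /damlivuvogue/ → danlivuvogue.
Rule 5 (final vowel raising): /e/ is a mid vowel in word-final position, so it raises to [i]. /danlivuvogue/ → danlivuvogui.

danlivuvogui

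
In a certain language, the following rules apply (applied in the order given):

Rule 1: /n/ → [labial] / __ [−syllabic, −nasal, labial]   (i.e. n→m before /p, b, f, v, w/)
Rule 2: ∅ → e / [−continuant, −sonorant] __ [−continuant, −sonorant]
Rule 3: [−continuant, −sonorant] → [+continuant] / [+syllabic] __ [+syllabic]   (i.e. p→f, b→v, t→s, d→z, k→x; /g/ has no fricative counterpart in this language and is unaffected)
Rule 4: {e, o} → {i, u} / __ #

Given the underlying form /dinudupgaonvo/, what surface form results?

dinuzufegaomvu

Rule 1 (nasal place assimilation): /n/ precedes the labial consonant /v/, so it assimilates in place to [m]. /dinudupgaonvo/ → dinudupgaomvo.
Rule 2 (stop-cluster e-epenthesis): /p/ and /g/ form a stop–stop cluster, so [e] is inserted between them. /dinudupgaomvo/ → dinudupegaomvo.
Rule 3 (intervocalic spirantization): /d/ is a stop between vowels /u/ and /u/, so it spirantizes to the fricative [z]. /p/ is a stop between vowels /u/ and /e/, so it spirantizes to the fricative [f]. /dinudupegaomvo/ → dinuzufegaomvo.
Rule 4 (final vowel raising): /o/ is a mid vowel in word-final position, so it raises to [u]. /dinuzufegaomvo/ → dinuzufegaomvu.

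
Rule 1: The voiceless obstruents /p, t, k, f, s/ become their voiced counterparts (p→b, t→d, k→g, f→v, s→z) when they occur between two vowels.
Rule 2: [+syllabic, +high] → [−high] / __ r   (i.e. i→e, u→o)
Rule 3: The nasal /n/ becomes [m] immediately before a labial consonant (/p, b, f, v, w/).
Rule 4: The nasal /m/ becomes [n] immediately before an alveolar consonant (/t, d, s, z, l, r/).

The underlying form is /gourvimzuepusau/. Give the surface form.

goorvinzuebuzau

Rule 1 (intervocalic voicing): /p/ is a voiceless obstruent between vowels /e/ and /u/, so it voices to [b]. /s/ is a voiceless obstruent between vowels /u/ and /a/, so it voices to [z]. /gourvimzuepusau/ → gourvimzuebuzau.
Rule 2 (pre-rhotic lowering): /u/ is a high vowel immediately before /r/, so it lowers to [o]. /gourvimzuebuzau/ → goorvimzuebuzau.
Rule 3 (nasal place assimilation): no segment meets the environment; /goorvimzuebuzau/ is unchanged.
Rule 4 (nasal place assimilation): /m/ precedes the alveolar consonant /z/, so it assimilates in place to [n]. /goorvimzuebuzau/ → goorvinzuebuzau.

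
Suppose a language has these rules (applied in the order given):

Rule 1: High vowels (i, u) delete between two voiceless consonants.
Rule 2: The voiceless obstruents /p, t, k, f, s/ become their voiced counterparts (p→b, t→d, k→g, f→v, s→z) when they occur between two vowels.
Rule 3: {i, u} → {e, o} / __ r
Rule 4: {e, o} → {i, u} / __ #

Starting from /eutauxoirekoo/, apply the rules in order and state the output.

eudauxoeregou

Rule 1 (high vowel syncope): no segment meets the environment; /eutauxoirekoo/ is unchanged.
Rule 2 (intervocalic voicing): /t/ is a voiceless obstruent between vowels /u/ and /a/, so it voices to [d]. /k/ is a voiceless obstruent between vowels /e/ and /o/, so it voices to [g]. /eutauxoirekoo/ → eudauxoiregoo.
Rule 3 (pre-rhotic lowering): /i/ is a high vowel immediately before /r/, so it lowers to [e]. /eudauxoiregoo/ → eudauxoeregoo.
Rule 4 (final vowel raising): /o/ is a mid vowel in word-final position, so it raises to [u]. /eudauxoeregoo/ → eudauxoeregou.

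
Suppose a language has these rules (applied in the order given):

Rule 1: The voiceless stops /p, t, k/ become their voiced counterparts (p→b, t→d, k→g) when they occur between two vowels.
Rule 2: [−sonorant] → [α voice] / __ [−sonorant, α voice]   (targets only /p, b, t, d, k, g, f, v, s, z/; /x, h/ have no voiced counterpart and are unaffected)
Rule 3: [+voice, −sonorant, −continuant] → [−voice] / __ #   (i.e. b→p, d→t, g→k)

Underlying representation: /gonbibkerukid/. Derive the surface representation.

Rule 1 (intervocalic voicing): /k/ is a voiceless stop between vowels /u/ and /i/, so it voices to [g]. /gonbibkerukid/ → gonbibkerugid.
Rule 2 (regressive voicing assimilation): /b/ precedes the voiceless obstruent /k/, so it devoices to [p] by assimilation. /gonbibkerugid/ → gonbipkerugid.
Rule 3 (final devoicing): /d/ is a voiced stop in word-final position, so it devoices to [t]. /gonbipkerugid/ → gonbipkerugit.

gonbipkerugit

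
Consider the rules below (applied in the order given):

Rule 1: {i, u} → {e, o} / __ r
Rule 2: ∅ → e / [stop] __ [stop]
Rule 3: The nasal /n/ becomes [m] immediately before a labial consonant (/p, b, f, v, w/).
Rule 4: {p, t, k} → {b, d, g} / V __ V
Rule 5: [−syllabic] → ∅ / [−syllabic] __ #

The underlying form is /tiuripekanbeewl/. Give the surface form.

Rule 1 (pre-rhotic lowering): /u/ is a high vowel immediately before /r/, so it lowers to [o]. /tiuripekanbeewl/ → tioripekanbeewl.
Rule 2 (stop-cluster e-epenthesis): no segment meets the environment; /tioripekanbeewl/ is unchanged.
Rule 3 (nasal place assimilation): /n/ precedes the labial consonant /b/, so it assimilates in place to [m]. /tioripekanbeewl/ → tioripekambeewl.
Rule 4 (intervocalic voicing): /p/ is a voiceless stop between vowels /i/ and /e/, so it voices to [b]. /k/ is a voiceless stop between vowels /e/ and /a/, so it voices to [g]. /tioripekambeewl/ → tioribegambeewl.
Rule 5 (final cluster simplification): /l/ is the second consonant of a word-final cluster /wl/, so it deletes. /tioribegambeewl/ → tioribegambeew.

tioribegambeew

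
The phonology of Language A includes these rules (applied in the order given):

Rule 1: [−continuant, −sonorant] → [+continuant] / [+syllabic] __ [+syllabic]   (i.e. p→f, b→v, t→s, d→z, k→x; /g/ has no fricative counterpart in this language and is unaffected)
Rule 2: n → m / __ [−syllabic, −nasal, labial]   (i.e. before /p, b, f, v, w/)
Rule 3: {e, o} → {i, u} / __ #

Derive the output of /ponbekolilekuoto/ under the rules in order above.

pombexolilexuosu

Rule 1 (intervocalic spirantization): /k/ is a stop between vowels /e/ and /o/, so it spirantizes to the fricative [x]. /k/ is a stop between vowels /e/ and /u/, so it spirantizes to the fricative [x]. /t/ is a stop between vowels /o/ and /o/, so it spirantizes to the fricative [s]. /ponbekolilekuoto/ → ponbexolilexuoso.
Rule 2 (nasal place assimilation): /n/ precedes the labial consonant /b/, so it assimilates in place to [m]. /ponbexolilexuoso/ → pombexolilexuoso.
Rule 3 (final vowel raising): /o/ is a mid vowel in word-final position, so it raises to [u]. /pombexolilexuoso/ → pombexolilexuosu.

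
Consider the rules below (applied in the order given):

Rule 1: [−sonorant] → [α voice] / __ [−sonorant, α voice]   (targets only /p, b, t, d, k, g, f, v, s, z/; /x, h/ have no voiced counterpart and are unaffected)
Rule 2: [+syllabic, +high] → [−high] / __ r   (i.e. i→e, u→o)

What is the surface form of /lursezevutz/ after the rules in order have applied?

lorsezevudz

Rule 1 (regressive voicing assimilation): /t/ precedes the voiced obstruent /z/, so it voices to [d] by assimilation. /lursezevutz/ → lursezevudz.
Rule 2 (pre-rhotic lowering): /u/ is a high vowel immediately before /r/, so it lowers to [o]. /lursezevudz/ → lorsezevudz.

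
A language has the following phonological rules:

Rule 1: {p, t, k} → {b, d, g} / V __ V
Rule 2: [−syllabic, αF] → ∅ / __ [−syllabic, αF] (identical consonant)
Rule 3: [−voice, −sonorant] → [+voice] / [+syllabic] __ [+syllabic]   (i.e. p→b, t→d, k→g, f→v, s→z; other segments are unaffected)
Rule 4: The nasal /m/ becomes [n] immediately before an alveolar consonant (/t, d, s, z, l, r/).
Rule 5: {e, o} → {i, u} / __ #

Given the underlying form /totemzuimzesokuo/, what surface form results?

Rule 1 (intervocalic voicing): /t/ is a voiceless stop between vowels /o/ and /e/, so it voices to [d]. /k/ is a voiceless stop between vowels /o/ and /u/, so it voices to [g]. /totemzuimzesokuo/ → todemzuimzesoguo.
Rule 2 (degemination): no segment meets the environment; /todemzuimzesoguo/ is unchanged.
Rule 3 (intervocalic voicing): /s/ is a voiceless obstruent between vowels /e/ and /o/, so it voices to [z]. /todemzuimzesoguo/ → todemzuimzezoguo.
Rule 4 (nasal place assimilation): /m/ precedes the alveolar consonant /z/, so it assimilates in place to [n]. /m/ precedes the alveolar consonant /z/, so it assimilates in place to [n]. /todemzuimzezoguo/ → todenzuinzezoguo.
Rule 5 (final vowel raising): /o/ is a mid vowel in word-final position, so it raises to [u]. /todenzuinzezoguo/ → todenzuinzezoguu.

todenzuinzezoguu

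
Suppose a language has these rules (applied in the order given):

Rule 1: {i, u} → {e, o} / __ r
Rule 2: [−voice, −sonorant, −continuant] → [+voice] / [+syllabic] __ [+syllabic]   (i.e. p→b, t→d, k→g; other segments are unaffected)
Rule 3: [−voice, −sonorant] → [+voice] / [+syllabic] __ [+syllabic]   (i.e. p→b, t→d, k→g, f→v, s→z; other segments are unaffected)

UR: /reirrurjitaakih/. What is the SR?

Rule 1 (pre-rhotic lowering): /i/ is a high vowel immediately before /r/, so it lowers to [e]. /u/ is a high vowel immediately before /r/, so it lowers to [o]. /reirrurjitaakih/ → reerrorjitaakih.
Rule 2 (intervocalic voicing): /t/ is a voiceless stop between vowels /i/ and /a/, so it voices to [d]. /k/ is a voiceless stop between vowels /a/ and /i/, so it voices to [g]. /reerrorjitaakih/ → reerrorjidaagih.
Rule 3 (intervocalic voicing): no segment meets the environment; /reerrorjidaagih/ is unchanged.

reerrorjidaagih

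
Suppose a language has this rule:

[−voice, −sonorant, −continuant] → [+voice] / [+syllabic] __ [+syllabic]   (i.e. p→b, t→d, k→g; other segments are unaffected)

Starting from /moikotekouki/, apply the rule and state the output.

/k/ is a voiceless stop between vowels /i/ and /o/, so it voices to [g].
/t/ is a voiceless stop between vowels /o/ and /e/, so it voices to [d].
/k/ is a voiceless stop between vowels /e/ and /o/, so it voices to [g].
/k/ is a voiceless stop between vowels /u/ and /i/, so it voices to [g].
Surface form: [moigodegougi].

moigodegougi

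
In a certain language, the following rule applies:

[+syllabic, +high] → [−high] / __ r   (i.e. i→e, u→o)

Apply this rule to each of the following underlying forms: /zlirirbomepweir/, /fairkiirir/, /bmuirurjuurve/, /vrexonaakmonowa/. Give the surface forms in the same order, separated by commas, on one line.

zlererbomepweer, faerkierer, bmuerorjuorve, vrexonaakmonowa

/zlirirbomepweir/: /i/ is a high vowel immediately before /r/, so it lowers to [e]. /i/ is a high vowel immediately before /r/, so it lowers to [e]. /i/ is a high vowel immediately before /r/, so it lowers to [e]. → [zlererbomepweer].
/fairkiirir/: /i/ is a high vowel immediately before /r/, so it lowers to [e]. /i/ is a high vowel immediately before /r/, so it lowers to [e]. /i/ is a high vowel immediately before /r/, so it lowers to [e]. → [faerkierer].
/bmuirurjuurve/: /i/ is a high vowel immediately before /r/, so it lowers to [e]. /u/ is a high vowel immediately before /r/, so it lowers to [o]. /u/ is a high vowel immediately before /r/, so it lowers to [o]. → [bmuerorjuorve].
/vrexonaakmonowa/: the rule's environment is not met; surfaces unchanged as [vrexonaakmonowa].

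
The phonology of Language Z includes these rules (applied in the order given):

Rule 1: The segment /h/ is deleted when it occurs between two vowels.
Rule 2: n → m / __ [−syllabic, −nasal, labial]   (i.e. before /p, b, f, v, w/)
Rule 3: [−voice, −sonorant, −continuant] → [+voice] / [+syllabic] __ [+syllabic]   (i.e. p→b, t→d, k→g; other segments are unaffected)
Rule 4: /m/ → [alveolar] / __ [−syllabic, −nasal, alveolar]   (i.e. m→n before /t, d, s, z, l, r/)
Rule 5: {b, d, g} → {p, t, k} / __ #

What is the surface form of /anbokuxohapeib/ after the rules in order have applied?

amboguxoabeip

Rule 1 (intervocalic h-deletion): /h/ occurs between vowels /o/ and /a/, so it deletes. /anbokuxohapeib/ → anbokuxoapeib.
Rule 2 (nasal place assimilation): /n/ precedes the labial consonant /b/, so it assimilates in place to [m]. /anbokuxoapeib/ → ambokuxoapeib.
Rule 3 (intervocalic voicing): /k/ is a voiceless stop between vowels /o/ and /u/, so it voices to [g]. /p/ is a voiceless stop between vowels /a/ and /e/, so it voices to [b]. /ambokuxoapeib/ → amboguxoabeib.
Rule 4 (nasal place assimilation): no segment meets the environment; /amboguxoabeib/ is unchanged.
Rule 5 (final devoicing): /b/ is a voiced stop in word-final position, so it devoices to [p]. /amboguxoabeib/ → amboguxoabeip.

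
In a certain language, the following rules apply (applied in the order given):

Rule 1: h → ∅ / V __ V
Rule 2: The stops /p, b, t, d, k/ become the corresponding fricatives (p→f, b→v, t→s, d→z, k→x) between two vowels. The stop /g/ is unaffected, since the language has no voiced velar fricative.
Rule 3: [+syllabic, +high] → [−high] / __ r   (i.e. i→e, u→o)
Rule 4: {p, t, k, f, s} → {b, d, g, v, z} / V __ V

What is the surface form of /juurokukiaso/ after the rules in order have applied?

juoroxuxiazo

Rule 1 (intervocalic h-deletion): no segment meets the environment; /juurokukiaso/ is unchanged.
Rule 2 (intervocalic spirantization): /k/ is a stop between vowels /o/ and /u/, so it spirantizes to the fricative [x]. /k/ is a stop between vowels /u/ and /i/, so it spirantizes to the fricative [x]. /juurokukiaso/ → juuroxuxiaso.
Rule 3 (pre-rhotic lowering): /u/ is a high vowel immediately before /r/, so it lowers to [o]. /juuroxuxiaso/ → juoroxuxiaso.
Rule 4 (intervocalic voicing): /s/ is a voiceless obstruent between vowels /a/ and /o/, so it voices to [z]. /juoroxuxiaso/ → juoroxuxiazo.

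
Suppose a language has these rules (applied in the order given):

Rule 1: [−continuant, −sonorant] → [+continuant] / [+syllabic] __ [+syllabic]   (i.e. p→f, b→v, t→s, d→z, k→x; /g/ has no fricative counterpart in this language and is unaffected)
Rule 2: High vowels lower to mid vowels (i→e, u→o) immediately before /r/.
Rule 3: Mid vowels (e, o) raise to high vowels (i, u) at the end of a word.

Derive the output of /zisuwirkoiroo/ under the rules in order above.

zisuwerkoerou

Rule 1 (intervocalic spirantization): no segment meets the environment; /zisuwirkoiroo/ is unchanged.
Rule 2 (pre-rhotic lowering): /i/ is a high vowel immediately before /r/, so it lowers to [e]. /i/ is a high vowel immediately before /r/, so it lowers to [e]. /zisuwirkoiroo/ → zisuwerkoeroo.
Rule 3 (final vowel raising): /o/ is a mid vowel in word-final position, so it raises to [u]. /zisuwerkoeroo/ → zisuwerkoerou.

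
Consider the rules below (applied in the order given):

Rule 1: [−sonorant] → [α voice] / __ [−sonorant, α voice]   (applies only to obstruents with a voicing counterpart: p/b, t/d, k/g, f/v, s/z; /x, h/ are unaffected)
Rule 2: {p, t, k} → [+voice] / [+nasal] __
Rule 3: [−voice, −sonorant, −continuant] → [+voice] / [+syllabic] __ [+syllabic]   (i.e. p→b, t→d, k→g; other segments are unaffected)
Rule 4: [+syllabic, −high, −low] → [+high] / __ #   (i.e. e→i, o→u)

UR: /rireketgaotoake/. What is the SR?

Rule 1 (regressive voicing assimilation): /t/ precedes the voiced obstruent /g/, so it voices to [d] by assimilation. /rireketgaotoake/ → rirekedgaotoake.
Rule 2 (post-nasal voicing): no segment meets the environment; /rirekedgaotoake/ is unchanged.
Rule 3 (intervocalic voicing): /k/ is a voiceless stop between vowels /e/ and /e/, so it voices to [g]. /t/ is a voiceless stop between vowels /o/ and /o/, so it voices to [d]. /k/ is a voiceless stop between vowels /a/ and /e/, so it voices to [g]. /rirekedgaotoake/ → riregedgaodoage.
Rule 4 (final vowel raising): /e/ is a mid vowel in word-final position, so it raises to [i]. /riregedgaodoage/ → riregedgaodoagi.

riregedgaodoagi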